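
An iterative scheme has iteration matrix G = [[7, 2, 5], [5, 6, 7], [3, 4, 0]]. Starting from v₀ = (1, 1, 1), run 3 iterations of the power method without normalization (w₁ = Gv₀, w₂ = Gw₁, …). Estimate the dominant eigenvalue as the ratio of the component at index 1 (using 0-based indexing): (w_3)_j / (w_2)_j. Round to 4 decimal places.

λ ≈ 13.2379

w1 = Gv₀ = (7·1 + 2·1 + 5·1; 5·1 + 6·1 + 7·1; 3·1 + 4·1 + 0·1) = (14, 18, 7)
w2 = Gw1 = (7·14 + 2·18 + 5·7; 5·14 + 6·18 + 7·7; 3·14 + 4·18 + 0·7) = (169, 227, 114)
w3 = Gw2 = (2207, 3005, 1415)
Ratio at component: 3005 / 227 = 13.2379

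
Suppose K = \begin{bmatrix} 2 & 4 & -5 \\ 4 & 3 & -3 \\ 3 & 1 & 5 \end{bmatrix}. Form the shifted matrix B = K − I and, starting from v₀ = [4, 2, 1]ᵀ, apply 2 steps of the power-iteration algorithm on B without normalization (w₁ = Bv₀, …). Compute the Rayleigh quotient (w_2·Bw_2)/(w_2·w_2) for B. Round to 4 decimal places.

3.9820

B = K − I has rows (1, 4, -5); (4, 2, -3); (3, 1, 4)
w1 = Bv₀ = (1·4 + 4·2 + (-5)·1; 4·4 + 2·2 + (-3)·1; 3·4 + 1·2 + 4·1) = (7, 17, 18)
w2 = Bw1 = (1·7 + 4·17 + (-5)·18; 4·7 + 2·17 + (-3)·18; 3·7 + 1·17 + 4·18) = (-15, 8, 110)
Bw2 = (-533, -374, 403)
w2·Bw2 = 49333; w2·w2 = 12389; μ ≈ 49333/12389 = 3.9820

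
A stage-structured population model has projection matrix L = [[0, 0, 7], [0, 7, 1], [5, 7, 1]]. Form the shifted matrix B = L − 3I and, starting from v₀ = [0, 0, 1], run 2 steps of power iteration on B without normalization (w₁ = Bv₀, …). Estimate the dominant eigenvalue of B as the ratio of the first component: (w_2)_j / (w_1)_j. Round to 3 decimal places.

μ ≈ -5.000

B = L − 3I has rows (-3, 0, 7); (0, 4, 1); (5, 7, -2)
w1 = Bv₀ = ((-3)·0 + 0·0 + 7·1; 0·0 + 4·0 + 1·1; 5·0 + 7·0 + (-2)·1) = (7, 1, -2)
w2 = Bw1 = ((-3)·7 + 0·1 + 7·(-2); 0·7 + 4·1 + 1·(-2); 5·7 + 7·1 + (-2)·(-2)) = (-35, 2, 46)
Ratio: -35/7 = -5.000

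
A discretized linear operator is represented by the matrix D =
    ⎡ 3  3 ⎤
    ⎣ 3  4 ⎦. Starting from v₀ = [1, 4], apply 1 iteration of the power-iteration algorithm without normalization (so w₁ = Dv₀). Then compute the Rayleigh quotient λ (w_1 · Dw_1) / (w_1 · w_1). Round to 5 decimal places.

w1 = Dv₀ = (3·1 + 3·4; 3·1 + 4·4) = (15, 19)
Dw1 = (102, 121)
w1·Dw1 = 15·102 + 19·121 = 3829; w1·w1 = 15·15 + 19·19 = 586
λ ≈ 3829/586 = 6.53413

λ ≈ 6.53413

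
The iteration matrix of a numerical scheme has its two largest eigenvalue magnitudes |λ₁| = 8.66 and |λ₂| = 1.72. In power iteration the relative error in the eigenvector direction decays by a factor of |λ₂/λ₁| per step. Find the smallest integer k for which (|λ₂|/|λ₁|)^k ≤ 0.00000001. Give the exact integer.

|λ₂/λ₁| = 1.72/8.66 = 0.19861
Need k ≥ ln(0.00000001) / ln(0.19861) = -18.4207 / -1.6164 ≈ 11.396
Smallest integer k satisfying the bound: 12

12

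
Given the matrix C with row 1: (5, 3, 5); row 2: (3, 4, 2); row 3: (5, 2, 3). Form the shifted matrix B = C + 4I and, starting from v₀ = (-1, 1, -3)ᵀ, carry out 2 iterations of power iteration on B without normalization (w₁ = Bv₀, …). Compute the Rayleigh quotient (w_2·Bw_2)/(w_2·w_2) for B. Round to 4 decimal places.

B = C + 4I has rows (9, 3, 5); (3, 8, 2); (5, 2, 7)
w1 = Bv₀ = (9·(-1) + 3·1 + 5·(-3); 3·(-1) + 8·1 + 2·(-3); 5·(-1) + 2·1 + 7·(-3)) = (-21, -1, -24)
w2 = Bw1 = (9·(-21) + 3·(-1) + 5·(-24); 3·(-21) + 8·(-1) + 2·(-24); 5·(-21) + 2·(-1) + 7·(-24)) = (-312, -119, -275)
Bw2 = (-4540, -2438, -3723)
w2·Bw2 = 2730427; w2·w2 = 187130; μ ≈ 2730427/187130 = 14.5911

μ ≈ 14.5911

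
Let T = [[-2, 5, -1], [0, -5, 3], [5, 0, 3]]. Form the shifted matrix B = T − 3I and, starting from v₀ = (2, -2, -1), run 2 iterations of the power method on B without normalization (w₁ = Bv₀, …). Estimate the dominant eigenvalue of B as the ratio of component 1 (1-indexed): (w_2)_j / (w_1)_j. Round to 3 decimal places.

μ ≈ -7.895

B = T − 3I has rows (-5, 5, -1); (0, -8, 3); (5, 0, 0)
w1 = Bv₀ = (-19, 13, 10)
w2 = Bw1 = (150, -74, -95)
Ratio: 150/-19 = -7.895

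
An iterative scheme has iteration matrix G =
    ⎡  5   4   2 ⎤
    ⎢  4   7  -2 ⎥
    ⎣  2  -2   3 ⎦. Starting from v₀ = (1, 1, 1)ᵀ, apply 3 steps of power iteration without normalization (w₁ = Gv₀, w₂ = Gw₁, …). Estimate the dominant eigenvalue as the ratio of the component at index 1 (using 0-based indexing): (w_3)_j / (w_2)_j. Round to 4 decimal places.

w1 = Gv₀ = (5·1 + 4·1 + 2·1; 4·1 + 7·1 + (-2)·1; 2·1 + (-2)·1 + 3·1) = (11, 9, 3)
w2 = Gw1 = (5·11 + 4·9 + 2·3; 4·11 + 7·9 + (-2)·3; 2·11 + (-2)·9 + 3·3) = (97, 101, 13)
w3 = Gw2 = (915, 1069, 31)
Ratio at component: 1069 / 101 = 10.5842

λ ≈ 10.5842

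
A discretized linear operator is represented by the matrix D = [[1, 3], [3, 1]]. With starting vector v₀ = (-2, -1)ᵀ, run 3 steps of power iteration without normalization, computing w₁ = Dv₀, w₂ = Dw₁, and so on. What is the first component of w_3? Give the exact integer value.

w1 = Dv₀ = (1·(-2) + 3·(-1); 3·(-2) + 1·(-1)) = (-5, -7)
w2 = Dw1 = (1·(-5) + 3·(-7); 3·(-5) + 1·(-7)) = (-26, -22)
w3 = Dw2 = (-92, -100)
The requested component of w3 is -92.

-92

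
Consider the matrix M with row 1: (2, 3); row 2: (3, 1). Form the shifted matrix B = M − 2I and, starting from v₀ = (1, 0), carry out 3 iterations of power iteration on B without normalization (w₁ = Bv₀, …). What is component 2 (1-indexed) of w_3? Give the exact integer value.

30

B = M − 2I has rows (0, 3); (3, -1)
w1 = Bv₀ = (0·1 + 3·0; 3·1 + (-1)·0) = (0, 3)
w2 = Bw1 = (0·0 + 3·3; 3·0 + (-1)·3) = (9, -3)
w3 = Bw2 = (-9, 30)
Requested component of w3: 30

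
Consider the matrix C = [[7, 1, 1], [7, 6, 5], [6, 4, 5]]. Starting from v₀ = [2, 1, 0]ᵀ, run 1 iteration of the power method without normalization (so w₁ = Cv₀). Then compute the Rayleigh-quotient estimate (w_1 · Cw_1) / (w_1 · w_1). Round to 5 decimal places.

13.86493

w1 = Cv₀ = (7·2 + 1·1 + 1·0; 7·2 + 6·1 + 5·0; 6·2 + 4·1 + 5·0) = (15, 20, 16)
Cw1 = (141, 305, 250)
w1·Cw1 = 15·141 + 20·305 + 16·250 = 12215; w1·w1 = 15·15 + 20·20 + 16·16 = 881
λ ≈ 12215/881 = 13.86493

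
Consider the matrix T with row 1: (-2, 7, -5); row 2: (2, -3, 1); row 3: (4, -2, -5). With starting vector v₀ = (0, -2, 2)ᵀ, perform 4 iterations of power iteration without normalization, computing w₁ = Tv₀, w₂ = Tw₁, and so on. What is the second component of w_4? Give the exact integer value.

-966

w1 = Tv₀ = (-24, 8, -6)
w2 = Tw1 = (134, -78, -82)
w3 = Tw2 = (-404, 420, 1102)
w4 = Tw3 = (-1762, -966, -7966)
The requested component of w4 is -966.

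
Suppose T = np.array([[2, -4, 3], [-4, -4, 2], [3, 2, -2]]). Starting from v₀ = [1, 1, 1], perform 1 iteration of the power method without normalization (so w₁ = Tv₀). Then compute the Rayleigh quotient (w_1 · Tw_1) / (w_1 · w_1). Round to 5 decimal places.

w1 = Tv₀ = (2·1 + (-4)·1 + 3·1; (-4)·1 + (-4)·1 + 2·1; 3·1 + 2·1 + (-2)·1) = (1, -6, 3)
Tw1 = (35, 26, -15)
w1·Tw1 = 1·35 + (-6)·26 + 3·(-15) = -166; w1·w1 = 1·1 + (-6)·(-6) + 3·3 = 46
λ ≈ -166/46 = -3.60870

-3.60870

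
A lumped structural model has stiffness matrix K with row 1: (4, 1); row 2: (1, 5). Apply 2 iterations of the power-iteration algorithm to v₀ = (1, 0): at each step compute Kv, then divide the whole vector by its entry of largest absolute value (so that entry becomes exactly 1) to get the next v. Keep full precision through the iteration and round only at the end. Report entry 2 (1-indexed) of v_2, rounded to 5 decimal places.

Kv0 = (4.000000, 1.000000); divide by 4.000000 → v1 = (1.000000, 0.250000)
Kv1 = (4.250000, 2.250000); divide by 4.250000 → v2 = (1.000000, 0.529412)
Requested entry of v2: 9/17 = 0.52941

0.52941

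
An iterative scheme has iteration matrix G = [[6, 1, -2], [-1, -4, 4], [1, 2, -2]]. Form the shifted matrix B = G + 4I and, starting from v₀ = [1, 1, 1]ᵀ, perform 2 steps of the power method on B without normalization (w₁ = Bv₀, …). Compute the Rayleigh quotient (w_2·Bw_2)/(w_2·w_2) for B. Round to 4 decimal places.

9.1310

B = G + 4I has rows (10, 1, -2); (-1, 0, 4); (1, 2, 2)
w1 = Bv₀ = (9, 3, 5)
w2 = Bw1 = (83, 11, 25)
Bw2 = (791, 17, 155)
w2·Bw2 = 69715; w2·w2 = 7635; μ ≈ 69715/7635 = 9.1310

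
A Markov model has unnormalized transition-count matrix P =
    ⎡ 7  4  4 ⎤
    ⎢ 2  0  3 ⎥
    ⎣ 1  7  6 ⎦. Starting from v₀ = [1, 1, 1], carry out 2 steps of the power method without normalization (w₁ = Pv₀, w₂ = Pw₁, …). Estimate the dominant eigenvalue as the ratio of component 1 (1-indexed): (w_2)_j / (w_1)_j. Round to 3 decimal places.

w1 = Pv₀ = (7·1 + 4·1 + 4·1; 2·1 + 0·1 + 3·1; 1·1 + 7·1 + 6·1) = (15, 5, 14)
w2 = Pw1 = (7·15 + 4·5 + 4·14; 2·15 + 0·5 + 3·14; 1·15 + 7·5 + 6·14) = (181, 72, 134)
Ratio at component: 181 / 15 = 12.067

λ ≈ 12.067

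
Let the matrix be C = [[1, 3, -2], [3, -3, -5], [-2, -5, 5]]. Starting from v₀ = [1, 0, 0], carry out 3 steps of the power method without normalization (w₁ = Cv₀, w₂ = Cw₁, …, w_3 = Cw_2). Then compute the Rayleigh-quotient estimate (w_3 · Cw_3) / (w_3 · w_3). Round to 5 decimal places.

w1 = Cv₀ = (1, 3, -2)
w2 = Cw1 = (14, 4, -27)
w3 = Cw2 = (80, 165, -183)
Cw3 = (941, 660, -1900)
w3·Cw3 = 80·941 + 165·660 + (-183)·(-1900) = 531880; w3·w3 = 80·80 + 165·165 + (-183)·(-183) = 67114
λ ≈ 531880/67114 = 7.92502

7.92502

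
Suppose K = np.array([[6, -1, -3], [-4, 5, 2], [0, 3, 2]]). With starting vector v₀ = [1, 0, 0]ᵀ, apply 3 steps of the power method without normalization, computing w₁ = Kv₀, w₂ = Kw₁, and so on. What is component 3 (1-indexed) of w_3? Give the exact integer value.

-156

w1 = Kv₀ = (6·1 + (-1)·0 + (-3)·0; (-4)·1 + 5·0 + 2·0; 0·1 + 3·0 + 2·0) = (6, -4, 0)
w2 = Kw1 = (6·6 + (-1)·(-4) + (-3)·0; (-4)·6 + 5·(-4) + 2·0; 0·6 + 3·(-4) + 2·0) = (40, -44, -12)
w3 = Kw2 = (320, -404, -156)
The requested component of w3 is -156.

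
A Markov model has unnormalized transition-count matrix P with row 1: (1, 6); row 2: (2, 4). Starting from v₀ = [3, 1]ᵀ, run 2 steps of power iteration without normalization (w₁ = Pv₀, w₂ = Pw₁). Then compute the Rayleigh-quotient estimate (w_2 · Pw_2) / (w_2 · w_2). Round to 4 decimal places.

w1 = Pv₀ = (9, 10)
w2 = Pw1 = (69, 58)
Pw2 = (417, 370)
w2·Pw2 = 69·417 + 58·370 = 50233; w2·w2 = 69·69 + 58·58 = 8125
λ ≈ 50233/8125 = 6.1825

λ ≈ 6.1825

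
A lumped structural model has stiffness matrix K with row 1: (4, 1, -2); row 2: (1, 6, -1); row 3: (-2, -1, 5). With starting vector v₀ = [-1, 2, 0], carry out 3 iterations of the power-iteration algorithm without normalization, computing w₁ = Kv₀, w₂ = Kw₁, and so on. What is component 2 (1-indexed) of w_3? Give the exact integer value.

394

w1 = Kv₀ = (4·(-1) + 1·2 + (-2)·0; 1·(-1) + 6·2 + (-1)·0; (-2)·(-1) + (-1)·2 + 5·0) = (-2, 11, 0)
w2 = Kw1 = (4·(-2) + 1·11 + (-2)·0; 1·(-2) + 6·11 + (-1)·0; (-2)·(-2) + (-1)·11 + 5·0) = (3, 64, -7)
w3 = Kw2 = (90, 394, -105)
The requested component of w3 is 394.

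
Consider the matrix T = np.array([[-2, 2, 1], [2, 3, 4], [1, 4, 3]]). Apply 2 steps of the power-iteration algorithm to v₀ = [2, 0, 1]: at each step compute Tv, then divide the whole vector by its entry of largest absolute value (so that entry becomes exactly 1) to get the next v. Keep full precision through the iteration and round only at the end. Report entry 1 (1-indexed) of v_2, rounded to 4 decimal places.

0.6136

Tv0 = (-3.00000, 8.00000, 5.00000); divide by 8.00000 → v1 = (-0.37500, 1.00000, 0.62500)
Tv1 = (3.37500, 4.75000, 5.50000); divide by 5.50000 → v2 = (0.61364, 0.86364, 1.00000)
Requested entry of v2: 27/44 = 0.6136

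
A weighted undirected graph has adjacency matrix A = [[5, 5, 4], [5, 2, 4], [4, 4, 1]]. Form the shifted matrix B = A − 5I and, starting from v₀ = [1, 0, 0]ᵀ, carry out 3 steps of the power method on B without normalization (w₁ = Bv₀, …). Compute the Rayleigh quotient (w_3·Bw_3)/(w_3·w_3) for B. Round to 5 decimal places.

μ ≈ 1.42701

B = A − 5I has rows (0, 5, 4); (5, -3, 4); (4, 4, -4)
w1 = Bv₀ = (0·1 + 5·0 + 4·0; 5·1 + (-3)·0 + 4·0; 4·1 + 4·0 + (-4)·0) = (0, 5, 4)
w2 = Bw1 = (0·0 + 5·5 + 4·4; 5·0 + (-3)·5 + 4·4; 4·0 + 4·5 + (-4)·4) = (41, 1, 4)
w3 = Bw2 = (21, 218, 152)
Bw3 = (1698, 59, 348)
w3·Bw3 = 101416; w3·w3 = 71069; μ ≈ 101416/71069 = 1.42701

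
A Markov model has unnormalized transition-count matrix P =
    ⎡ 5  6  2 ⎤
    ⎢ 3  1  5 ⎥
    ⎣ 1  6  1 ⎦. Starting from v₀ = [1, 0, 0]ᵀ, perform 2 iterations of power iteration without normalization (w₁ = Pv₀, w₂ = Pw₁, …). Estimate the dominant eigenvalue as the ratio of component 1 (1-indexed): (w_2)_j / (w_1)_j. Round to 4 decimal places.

w1 = Pv₀ = (5·1 + 6·0 + 2·0; 3·1 + 1·0 + 5·0; 1·1 + 6·0 + 1·0) = (5, 3, 1)
w2 = Pw1 = (5·5 + 6·3 + 2·1; 3·5 + 1·3 + 5·1; 1·5 + 6·3 + 1·1) = (45, 23, 24)
Ratio at component: 45 / 5 = 9.0000

λ ≈ 9.0000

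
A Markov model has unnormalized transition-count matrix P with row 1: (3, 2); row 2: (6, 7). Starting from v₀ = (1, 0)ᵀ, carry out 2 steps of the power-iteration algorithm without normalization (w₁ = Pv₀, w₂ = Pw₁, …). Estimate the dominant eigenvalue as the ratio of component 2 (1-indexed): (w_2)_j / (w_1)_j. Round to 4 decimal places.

10.0000

w1 = Pv₀ = (3, 6)
w2 = Pw1 = (21, 60)
Ratio at component: 60 / 6 = 10.0000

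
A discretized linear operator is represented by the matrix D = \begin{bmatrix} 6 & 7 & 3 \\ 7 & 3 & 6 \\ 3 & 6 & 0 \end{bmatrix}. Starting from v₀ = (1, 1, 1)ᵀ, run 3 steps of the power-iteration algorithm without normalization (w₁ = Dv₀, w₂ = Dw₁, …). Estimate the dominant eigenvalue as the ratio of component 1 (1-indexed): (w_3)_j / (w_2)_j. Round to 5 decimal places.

λ ≈ 14.21277

w1 = Dv₀ = (6·1 + 7·1 + 3·1; 7·1 + 3·1 + 6·1; 3·1 + 6·1 + 0·1) = (16, 16, 9)
w2 = Dw1 = (6·16 + 7·16 + 3·9; 7·16 + 3·16 + 6·9; 3·16 + 6·16 + 0·9) = (235, 214, 144)
w3 = Dw2 = (3340, 3151, 1989)
Ratio at component: 3340 / 235 = 14.21277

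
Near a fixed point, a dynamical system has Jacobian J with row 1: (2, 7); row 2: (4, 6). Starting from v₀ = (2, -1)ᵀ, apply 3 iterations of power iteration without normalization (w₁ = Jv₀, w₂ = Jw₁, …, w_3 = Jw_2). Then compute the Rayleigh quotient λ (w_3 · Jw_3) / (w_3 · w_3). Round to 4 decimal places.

λ ≈ 9.6000

w1 = Jv₀ = (2·2 + 7·(-1); 4·2 + 6·(-1)) = (-3, 2)
w2 = Jw1 = (2·(-3) + 7·2; 4·(-3) + 6·2) = (8, 0)
w3 = Jw2 = (16, 32)
Jw3 = (256, 256)
w3·Jw3 = 16·256 + 32·256 = 12288; w3·w3 = 16·16 + 32·32 = 1280
λ ≈ 12288/1280 = 9.6000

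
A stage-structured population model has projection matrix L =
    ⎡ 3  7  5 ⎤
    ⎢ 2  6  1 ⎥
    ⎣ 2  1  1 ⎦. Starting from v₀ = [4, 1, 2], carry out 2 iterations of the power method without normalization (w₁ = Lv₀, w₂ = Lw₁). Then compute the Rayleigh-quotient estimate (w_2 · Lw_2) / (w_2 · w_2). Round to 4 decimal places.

λ ≈ 9.3011

w1 = Lv₀ = (3·4 + 7·1 + 5·2; 2·4 + 6·1 + 1·2; 2·4 + 1·1 + 1·2) = (29, 16, 11)
w2 = Lw1 = (3·29 + 7·16 + 5·11; 2·29 + 6·16 + 1·11; 2·29 + 1·16 + 1·11) = (254, 165, 85)
Lw2 = (2342, 1583, 758)
w2·Lw2 = 254·2342 + 165·1583 + 85·758 = 920493; w2·w2 = 254·254 + 165·165 + 85·85 = 98966
λ ≈ 920493/98966 = 9.3011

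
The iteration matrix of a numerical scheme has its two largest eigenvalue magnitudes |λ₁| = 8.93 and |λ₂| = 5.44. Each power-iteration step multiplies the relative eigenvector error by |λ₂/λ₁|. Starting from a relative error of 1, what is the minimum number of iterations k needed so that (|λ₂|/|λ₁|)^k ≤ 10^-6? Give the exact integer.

|λ₂/λ₁| = 5.44/8.93 = 0.60918
Need k ≥ ln(10^-6) / ln(0.60918) = -13.8155 / -0.4956 ≈ 27.874
Smallest integer k satisfying the bound: 28

28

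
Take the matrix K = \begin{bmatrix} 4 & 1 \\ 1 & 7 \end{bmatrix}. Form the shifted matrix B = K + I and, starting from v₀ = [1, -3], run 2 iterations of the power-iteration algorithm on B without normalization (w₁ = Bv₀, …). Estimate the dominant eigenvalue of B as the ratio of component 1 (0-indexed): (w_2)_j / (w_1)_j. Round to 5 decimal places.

μ ≈ 7.91304

B = K + I has rows (5, 1); (1, 8)
w1 = Bv₀ = (2, -23)
w2 = Bw1 = (-13, -182)
Ratio: -182/-23 = 7.91304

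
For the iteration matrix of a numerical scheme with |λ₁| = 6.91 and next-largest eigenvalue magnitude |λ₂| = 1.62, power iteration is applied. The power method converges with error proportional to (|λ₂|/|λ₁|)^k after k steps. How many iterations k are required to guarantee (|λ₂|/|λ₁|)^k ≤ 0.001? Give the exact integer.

5

|λ₂/λ₁| = 1.62/6.91 = 0.23444
Need k ≥ ln(0.001) / ln(0.23444) = -6.9078 / -1.4505 ≈ 4.762
Smallest integer k satisfying the bound: 5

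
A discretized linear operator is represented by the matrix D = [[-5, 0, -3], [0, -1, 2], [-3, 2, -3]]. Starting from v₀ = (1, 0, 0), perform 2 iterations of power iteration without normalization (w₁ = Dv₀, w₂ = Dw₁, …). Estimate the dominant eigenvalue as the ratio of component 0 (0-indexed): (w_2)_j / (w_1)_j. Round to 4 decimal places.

-6.8000

w1 = Dv₀ = (-5, 0, -3)
w2 = Dw1 = (34, -6, 24)
Ratio at component: 34 / -5 = -6.8000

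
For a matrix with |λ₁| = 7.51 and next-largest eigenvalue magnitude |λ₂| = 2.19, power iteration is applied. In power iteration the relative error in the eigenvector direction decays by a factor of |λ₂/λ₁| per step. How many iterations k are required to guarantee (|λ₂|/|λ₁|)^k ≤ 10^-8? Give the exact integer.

15

|λ₂/λ₁| = 2.19/7.51 = 0.29161
Need k ≥ ln(10^-8) / ln(0.29161) = -18.4207 / -1.2323 ≈ 14.948
Smallest integer k satisfying the bound: 15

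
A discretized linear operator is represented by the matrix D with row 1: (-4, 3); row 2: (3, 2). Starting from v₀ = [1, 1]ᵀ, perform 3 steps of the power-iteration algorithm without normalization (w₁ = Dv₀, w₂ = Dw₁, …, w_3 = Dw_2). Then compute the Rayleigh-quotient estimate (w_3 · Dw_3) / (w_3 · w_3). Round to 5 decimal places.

λ ≈ -3.15497

w1 = Dv₀ = ((-4)·1 + 3·1; 3·1 + 2·1) = (-1, 5)
w2 = Dw1 = ((-4)·(-1) + 3·5; 3·(-1) + 2·5) = (19, 7)
w3 = Dw2 = (-55, 71)
Dw3 = (433, -23)
w3·Dw3 = (-55)·433 + 71·(-23) = -25448; w3·w3 = (-55)·(-55) + 71·71 = 8066
λ ≈ -25448/8066 = -3.15497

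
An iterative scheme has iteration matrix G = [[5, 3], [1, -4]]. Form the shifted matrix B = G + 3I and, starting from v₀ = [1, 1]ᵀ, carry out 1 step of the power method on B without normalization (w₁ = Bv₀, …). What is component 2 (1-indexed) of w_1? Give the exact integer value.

0

B = G + 3I has rows (8, 3); (1, -1)
w1 = Bv₀ = (8·1 + 3·1; 1·1 + (-1)·1) = (11, 0)
Requested component of w1: 0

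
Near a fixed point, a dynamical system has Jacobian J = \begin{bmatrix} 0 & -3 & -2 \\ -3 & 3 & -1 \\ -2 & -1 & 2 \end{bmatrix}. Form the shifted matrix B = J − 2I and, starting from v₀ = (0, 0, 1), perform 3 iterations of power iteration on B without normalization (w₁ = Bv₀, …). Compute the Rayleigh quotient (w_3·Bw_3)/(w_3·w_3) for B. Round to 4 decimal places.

B = J − 2I has rows (-2, -3, -2); (-3, 1, -1); (-2, -1, 0)
w1 = Bv₀ = ((-2)·0 + (-3)·0 + (-2)·1; (-3)·0 + 1·0 + (-1)·1; (-2)·0 + (-1)·0 + 0·1) = (-2, -1, 0)
w2 = Bw1 = ((-2)·(-2) + (-3)·(-1) + (-2)·0; (-3)·(-2) + 1·(-1) + (-1)·0; (-2)·(-2) + (-1)·(-1) + 0·0) = (7, 5, 5)
w3 = Bw2 = (-39, -21, -19)
Bw3 = (179, 115, 99)
w3·Bw3 = -11277; w3·w3 = 2323; μ ≈ -11277/2323 = -4.8545

μ ≈ -4.8545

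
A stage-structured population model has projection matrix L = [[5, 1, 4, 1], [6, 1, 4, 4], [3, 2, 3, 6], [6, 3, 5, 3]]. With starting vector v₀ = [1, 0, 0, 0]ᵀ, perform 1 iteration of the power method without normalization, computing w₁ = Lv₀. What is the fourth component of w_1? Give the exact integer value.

6

w1 = Lv₀ = (5·1 + 1·0 + 4·0 + 1·0; 6·1 + 1·0 + 4·0 + 4·0; 3·1 + 2·0 + 3·0 + 6·0; 6·1 + 3·0 + 5·0 + 3·0) = (5, 6, 3, 6)
The requested component of w1 is 6.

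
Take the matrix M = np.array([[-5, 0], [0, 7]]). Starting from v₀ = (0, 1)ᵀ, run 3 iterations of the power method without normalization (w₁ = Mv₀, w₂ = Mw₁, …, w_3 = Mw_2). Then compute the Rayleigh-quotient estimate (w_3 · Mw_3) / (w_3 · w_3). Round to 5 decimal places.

λ ≈ 7.00000

w1 = Mv₀ = (0, 7)
w2 = Mw1 = (0, 49)
w3 = Mw2 = (0, 343)
Mw3 = (0, 2401)
w3·Mw3 = 0·0 + 343·2401 = 823543; w3·w3 = 0·0 + 343·343 = 117649
λ ≈ 823543/117649 = 7.00000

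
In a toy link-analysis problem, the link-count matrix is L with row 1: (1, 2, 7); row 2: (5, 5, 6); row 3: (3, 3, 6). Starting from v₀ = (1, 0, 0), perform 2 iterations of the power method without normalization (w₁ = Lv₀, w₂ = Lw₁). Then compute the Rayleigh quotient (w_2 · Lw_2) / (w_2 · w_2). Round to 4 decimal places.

w1 = Lv₀ = (1, 5, 3)
w2 = Lw1 = (32, 48, 36)
Lw2 = (380, 616, 456)
w2·Lw2 = 32·380 + 48·616 + 36·456 = 58144; w2·w2 = 32·32 + 48·48 + 36·36 = 4624
λ ≈ 58144/4624 = 12.5744

λ ≈ 12.5744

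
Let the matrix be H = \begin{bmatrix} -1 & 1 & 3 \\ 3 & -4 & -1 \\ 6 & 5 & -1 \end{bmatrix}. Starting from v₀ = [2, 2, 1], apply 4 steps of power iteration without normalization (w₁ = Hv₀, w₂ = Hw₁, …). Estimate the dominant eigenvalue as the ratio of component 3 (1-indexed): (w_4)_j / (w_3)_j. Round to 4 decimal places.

λ ≈ -0.2250

w1 = Hv₀ = ((-1)·2 + 1·2 + 3·1; 3·2 + (-4)·2 + (-1)·1; 6·2 + 5·2 + (-1)·1) = (3, -3, 21)
w2 = Hw1 = ((-1)·3 + 1·(-3) + 3·21; 3·3 + (-4)·(-3) + (-1)·21; 6·3 + 5·(-3) + (-1)·21) = (57, 0, -18)
w3 = Hw2 = (-111, 189, 360)
w4 = Hw3 = (1380, -1449, -81)
Ratio at component: -81 / 360 = -0.2250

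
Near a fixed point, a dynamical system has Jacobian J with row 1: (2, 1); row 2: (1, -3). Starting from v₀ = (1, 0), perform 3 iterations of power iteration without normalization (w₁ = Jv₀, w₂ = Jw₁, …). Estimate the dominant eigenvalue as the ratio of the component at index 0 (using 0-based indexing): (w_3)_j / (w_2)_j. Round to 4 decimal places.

w1 = Jv₀ = (2·1 + 1·0; 1·1 + (-3)·0) = (2, 1)
w2 = Jw1 = (2·2 + 1·1; 1·2 + (-3)·1) = (5, -1)
w3 = Jw2 = (9, 8)
Ratio at component: 9 / 5 = 1.8000

λ ≈ 1.8000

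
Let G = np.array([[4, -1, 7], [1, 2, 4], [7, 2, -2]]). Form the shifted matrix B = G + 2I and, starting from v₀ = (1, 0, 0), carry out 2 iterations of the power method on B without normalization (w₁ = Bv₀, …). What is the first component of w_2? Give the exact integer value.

84

B = G + 2I has rows (6, -1, 7); (1, 4, 4); (7, 2, 0)
w1 = Bv₀ = (6·1 + (-1)·0 + 7·0; 1·1 + 4·0 + 4·0; 7·1 + 2·0 + 0·0) = (6, 1, 7)
w2 = Bw1 = (6·6 + (-1)·1 + 7·7; 1·6 + 4·1 + 4·7; 7·6 + 2·1 + 0·7) = (84, 38, 44)
Requested component of w2: 84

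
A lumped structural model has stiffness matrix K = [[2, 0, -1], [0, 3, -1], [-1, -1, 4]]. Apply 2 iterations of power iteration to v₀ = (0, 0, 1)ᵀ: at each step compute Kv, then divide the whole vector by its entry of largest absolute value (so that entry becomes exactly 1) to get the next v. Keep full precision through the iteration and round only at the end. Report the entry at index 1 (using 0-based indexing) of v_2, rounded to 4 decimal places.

-0.3889

Kv0 = (-1.00000, -1.00000, 4.00000); divide by 4.00000 → v1 = (-0.25000, -0.25000, 1.00000)
Kv1 = (-1.50000, -1.75000, 4.50000); divide by 4.50000 → v2 = (-0.33333, -0.38889, 1.00000)
Requested entry of v2: -7/18 = -0.3889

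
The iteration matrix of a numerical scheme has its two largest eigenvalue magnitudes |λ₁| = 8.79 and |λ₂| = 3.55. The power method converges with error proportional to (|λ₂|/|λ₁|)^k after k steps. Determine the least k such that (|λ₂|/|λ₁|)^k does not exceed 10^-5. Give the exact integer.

13

|λ₂/λ₁| = 3.55/8.79 = 0.40387
Need k ≥ ln(10^-5) / ln(0.40387) = -11.5129 / -0.9067 ≈ 12.698
Smallest integer k satisfying the bound: 13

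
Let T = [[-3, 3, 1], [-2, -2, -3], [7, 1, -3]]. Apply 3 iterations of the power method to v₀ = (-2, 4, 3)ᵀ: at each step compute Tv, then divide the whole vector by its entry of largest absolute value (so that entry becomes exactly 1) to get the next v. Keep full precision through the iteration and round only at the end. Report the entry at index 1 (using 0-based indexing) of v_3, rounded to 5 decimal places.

Tv0 = (21.000000, -13.000000, -19.000000); divide by 21.000000 → v1 = (1.000000, -0.619048, -0.904762)
Tv1 = (-5.761905, 1.952381, 9.095238); divide by 9.095238 → v2 = (-0.633508, 0.214660, 1.000000)
Tv2 = (3.544503, -2.162304, -7.219895); divide by -7.219895 → v3 = (-0.490935, 0.299492, 1.000000)
Requested entry of v3: -413/-1379 = 0.29949

0.29949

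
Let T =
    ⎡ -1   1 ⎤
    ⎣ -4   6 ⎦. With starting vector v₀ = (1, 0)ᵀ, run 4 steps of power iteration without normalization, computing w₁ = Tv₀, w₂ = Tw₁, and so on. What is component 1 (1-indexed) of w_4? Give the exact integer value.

-91

w1 = Tv₀ = (-1, -4)
w2 = Tw1 = (-3, -20)
w3 = Tw2 = (-17, -108)
w4 = Tw3 = (-91, -580)
The requested component of w4 is -91.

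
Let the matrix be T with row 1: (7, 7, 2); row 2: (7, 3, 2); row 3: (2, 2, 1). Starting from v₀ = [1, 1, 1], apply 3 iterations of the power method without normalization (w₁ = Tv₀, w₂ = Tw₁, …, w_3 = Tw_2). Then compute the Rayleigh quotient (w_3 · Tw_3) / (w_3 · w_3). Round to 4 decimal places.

λ ≈ 12.9379

w1 = Tv₀ = (7·1 + 7·1 + 2·1; 7·1 + 3·1 + 2·1; 2·1 + 2·1 + 1·1) = (16, 12, 5)
w2 = Tw1 = (7·16 + 7·12 + 2·5; 7·16 + 3·12 + 2·5; 2·16 + 2·12 + 1·5) = (206, 158, 61)
w3 = Tw2 = (2670, 2038, 789)
Tw3 = (34534, 26382, 10205)
w3·Tw3 = 2670·34534 + 2038·26382 + 789·10205 = 154024041; w3·w3 = 2670·2670 + 2038·2038 + 789·789 = 11904865
λ ≈ 154024041/11904865 = 12.9379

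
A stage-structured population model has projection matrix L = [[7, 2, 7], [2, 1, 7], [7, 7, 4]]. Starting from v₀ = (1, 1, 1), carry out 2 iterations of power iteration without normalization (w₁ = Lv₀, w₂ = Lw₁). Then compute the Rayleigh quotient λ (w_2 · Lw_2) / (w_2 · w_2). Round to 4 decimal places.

λ ≈ 15.3196

w1 = Lv₀ = (16, 10, 18)
w2 = Lw1 = (258, 168, 254)
Lw2 = (3920, 2462, 3998)
w2·Lw2 = 258·3920 + 168·2462 + 254·3998 = 2440468; w2·w2 = 258·258 + 168·168 + 254·254 = 159304
λ ≈ 2440468/159304 = 15.3196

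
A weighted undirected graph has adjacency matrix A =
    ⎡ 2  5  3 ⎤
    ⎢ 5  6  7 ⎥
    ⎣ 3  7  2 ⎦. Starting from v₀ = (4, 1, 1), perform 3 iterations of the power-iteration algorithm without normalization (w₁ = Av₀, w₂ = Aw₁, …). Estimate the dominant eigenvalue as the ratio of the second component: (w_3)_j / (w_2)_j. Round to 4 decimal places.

λ ≈ 14.3459

w1 = Av₀ = (2·4 + 5·1 + 3·1; 5·4 + 6·1 + 7·1; 3·4 + 7·1 + 2·1) = (16, 33, 21)
w2 = Aw1 = (2·16 + 5·33 + 3·21; 5·16 + 6·33 + 7·21; 3·16 + 7·33 + 2·21) = (260, 425, 321)
w3 = Aw2 = (3608, 6097, 4397)
Ratio at component: 6097 / 425 = 14.3459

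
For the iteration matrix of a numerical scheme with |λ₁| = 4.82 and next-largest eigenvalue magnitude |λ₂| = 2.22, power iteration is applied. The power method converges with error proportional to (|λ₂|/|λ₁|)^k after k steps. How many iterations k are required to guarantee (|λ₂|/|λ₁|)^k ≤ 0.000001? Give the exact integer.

18

|λ₂/λ₁| = 2.22/4.82 = 0.46058
Need k ≥ ln(0.000001) / ln(0.46058) = -13.8155 / -0.7753 ≈ 17.820
Smallest integer k satisfying the bound: 18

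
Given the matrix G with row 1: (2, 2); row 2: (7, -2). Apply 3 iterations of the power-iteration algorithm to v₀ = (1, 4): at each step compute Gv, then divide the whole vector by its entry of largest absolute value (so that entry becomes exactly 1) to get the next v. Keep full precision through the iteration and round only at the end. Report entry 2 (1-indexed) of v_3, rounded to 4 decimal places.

Gv0 = (10.00000, -1.00000); divide by 10.00000 → v1 = (1.00000, -0.10000)
Gv1 = (1.80000, 7.20000); divide by 7.20000 → v2 = (0.25000, 1.00000)
Gv2 = (2.50000, -0.25000); divide by 2.50000 → v3 = (1.00000, -0.10000)
Requested entry of v3: -18/180 = -0.1000

-0.1000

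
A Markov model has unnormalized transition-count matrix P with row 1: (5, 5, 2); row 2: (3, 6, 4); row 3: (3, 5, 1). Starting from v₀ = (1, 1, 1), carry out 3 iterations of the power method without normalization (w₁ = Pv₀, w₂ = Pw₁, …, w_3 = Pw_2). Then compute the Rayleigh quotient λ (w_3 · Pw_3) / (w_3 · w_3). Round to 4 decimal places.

w1 = Pv₀ = (12, 13, 9)
w2 = Pw1 = (143, 150, 110)
w3 = Pw2 = (1685, 1769, 1289)
Pw3 = (19848, 20825, 15189)
w3·Pw3 = 1685·19848 + 1769·20825 + 1289·15189 = 89861926; w3·w3 = 1685·1685 + 1769·1769 + 1289·1289 = 7630107
λ ≈ 89861926/7630107 = 11.7773

11.7773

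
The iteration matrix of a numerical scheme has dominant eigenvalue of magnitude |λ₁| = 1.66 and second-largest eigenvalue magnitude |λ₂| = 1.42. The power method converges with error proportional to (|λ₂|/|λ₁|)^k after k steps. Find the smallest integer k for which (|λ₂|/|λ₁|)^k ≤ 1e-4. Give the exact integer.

|λ₂/λ₁| = 1.42/1.66 = 0.85542
Need k ≥ ln(1e-4) / ln(0.85542) = -9.2103 / -0.1562 ≈ 58.980
Smallest integer k satisfying the bound: 59

59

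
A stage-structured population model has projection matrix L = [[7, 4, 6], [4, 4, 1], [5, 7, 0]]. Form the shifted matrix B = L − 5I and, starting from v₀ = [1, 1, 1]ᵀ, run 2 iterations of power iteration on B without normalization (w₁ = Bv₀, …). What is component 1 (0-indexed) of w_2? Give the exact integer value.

51

B = L − 5I has rows (2, 4, 6); (4, -1, 1); (5, 7, -5)
w1 = Bv₀ = (2·1 + 4·1 + 6·1; 4·1 + (-1)·1 + 1·1; 5·1 + 7·1 + (-5)·1) = (12, 4, 7)
w2 = Bw1 = (2·12 + 4·4 + 6·7; 4·12 + (-1)·4 + 1·7; 5·12 + 7·4 + (-5)·7) = (82, 51, 53)
Requested component of w2: 51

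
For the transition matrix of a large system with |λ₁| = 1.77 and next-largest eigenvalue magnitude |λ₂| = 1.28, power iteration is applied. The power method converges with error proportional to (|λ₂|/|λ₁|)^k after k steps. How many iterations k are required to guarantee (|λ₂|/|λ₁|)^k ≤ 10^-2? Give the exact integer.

15

|λ₂/λ₁| = 1.28/1.77 = 0.72316
Need k ≥ ln(10^-2) / ln(0.72316) = -4.6052 / -0.3241 ≈ 14.208
Smallest integer k satisfying the bound: 15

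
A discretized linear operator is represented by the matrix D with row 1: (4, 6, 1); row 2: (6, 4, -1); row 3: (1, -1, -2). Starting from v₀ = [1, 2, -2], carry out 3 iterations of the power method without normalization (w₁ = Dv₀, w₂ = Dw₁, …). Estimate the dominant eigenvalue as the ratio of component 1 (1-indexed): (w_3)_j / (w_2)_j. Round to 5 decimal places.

w1 = Dv₀ = (4·1 + 6·2 + 1·(-2); 6·1 + 4·2 + (-1)·(-2); 1·1 + (-1)·2 + (-2)·(-2)) = (14, 16, 3)
w2 = Dw1 = (4·14 + 6·16 + 1·3; 6·14 + 4·16 + (-1)·3; 1·14 + (-1)·16 + (-2)·3) = (155, 145, -8)
w3 = Dw2 = (1482, 1518, 26)
Ratio at component: 1482 / 155 = 9.56129

λ ≈ 9.56129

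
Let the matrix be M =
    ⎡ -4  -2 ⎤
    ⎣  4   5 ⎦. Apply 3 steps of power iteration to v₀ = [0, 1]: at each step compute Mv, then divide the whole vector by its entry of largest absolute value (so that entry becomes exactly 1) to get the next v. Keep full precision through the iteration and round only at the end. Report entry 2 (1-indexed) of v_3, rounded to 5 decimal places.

Mv0 = (-2.000000, 5.000000); divide by 5.000000 → v1 = (-0.400000, 1.000000)
Mv1 = (-0.400000, 3.400000); divide by 3.400000 → v2 = (-0.117647, 1.000000)
Mv2 = (-1.529412, 4.529412); divide by 4.529412 → v3 = (-0.337662, 1.000000)
Requested entry of v3: 77/77 = 1.00000

1.00000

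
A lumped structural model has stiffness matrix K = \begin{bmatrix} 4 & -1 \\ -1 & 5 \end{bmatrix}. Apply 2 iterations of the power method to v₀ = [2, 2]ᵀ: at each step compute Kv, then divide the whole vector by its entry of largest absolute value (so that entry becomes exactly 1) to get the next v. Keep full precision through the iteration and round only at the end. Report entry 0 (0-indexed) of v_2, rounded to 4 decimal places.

0.4706

Kv0 = (6.00000, 8.00000); divide by 8.00000 → v1 = (0.75000, 1.00000)
Kv1 = (2.00000, 4.25000); divide by 4.25000 → v2 = (0.47059, 1.00000)
Requested entry of v2: 16/34 = 0.4706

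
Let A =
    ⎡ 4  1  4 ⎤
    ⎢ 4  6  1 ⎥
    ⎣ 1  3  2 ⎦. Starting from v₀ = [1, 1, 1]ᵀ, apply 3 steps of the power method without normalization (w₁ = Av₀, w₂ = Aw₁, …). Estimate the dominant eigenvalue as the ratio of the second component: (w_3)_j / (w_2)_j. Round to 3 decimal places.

w1 = Av₀ = (4·1 + 1·1 + 4·1; 4·1 + 6·1 + 1·1; 1·1 + 3·1 + 2·1) = (9, 11, 6)
w2 = Aw1 = (4·9 + 1·11 + 4·6; 4·9 + 6·11 + 1·6; 1·9 + 3·11 + 2·6) = (71, 108, 54)
w3 = Aw2 = (608, 986, 503)
Ratio at component: 986 / 108 = 9.130

9.130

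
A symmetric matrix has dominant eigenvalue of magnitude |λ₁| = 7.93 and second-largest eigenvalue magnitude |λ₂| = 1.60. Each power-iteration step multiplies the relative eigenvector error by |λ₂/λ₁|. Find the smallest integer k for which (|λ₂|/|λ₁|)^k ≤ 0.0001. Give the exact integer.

6

|λ₂/λ₁| = 1.60/7.93 = 0.20177
Need k ≥ ln(0.0001) / ln(0.20177) = -9.2103 / -1.6006 ≈ 5.754
Smallest integer k satisfying the bound: 6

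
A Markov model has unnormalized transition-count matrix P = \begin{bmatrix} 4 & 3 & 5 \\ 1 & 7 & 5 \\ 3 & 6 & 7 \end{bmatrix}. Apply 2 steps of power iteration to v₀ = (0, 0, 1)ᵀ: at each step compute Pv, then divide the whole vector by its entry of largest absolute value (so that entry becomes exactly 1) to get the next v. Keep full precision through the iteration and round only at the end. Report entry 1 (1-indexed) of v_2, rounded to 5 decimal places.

Pv0 = (5.000000, 5.000000, 7.000000); divide by 7.000000 → v1 = (0.714286, 0.714286, 1.000000)
Pv1 = (10.000000, 10.714286, 13.428571); divide by 13.428571 → v2 = (0.744681, 0.797872, 1.000000)
Requested entry of v2: 70/94 = 0.74468

0.74468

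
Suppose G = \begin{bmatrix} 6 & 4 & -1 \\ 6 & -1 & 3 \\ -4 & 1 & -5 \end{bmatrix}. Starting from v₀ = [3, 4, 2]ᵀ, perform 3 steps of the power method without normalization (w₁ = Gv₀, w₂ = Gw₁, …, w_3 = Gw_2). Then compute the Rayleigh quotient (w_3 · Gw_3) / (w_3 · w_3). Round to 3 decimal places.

λ ≈ 7.491

w1 = Gv₀ = (32, 20, -18)
w2 = Gw1 = (290, 118, -18)
w3 = Gw2 = (2230, 1568, -952)
Gw3 = (20604, 8956, -2592)
w3·Gw3 = 2230·20604 + 1568·8956 + (-952)·(-2592) = 62457512; w3·w3 = 2230·2230 + 1568·1568 + (-952)·(-952) = 8337828
λ ≈ 62457512/8337828 = 7.491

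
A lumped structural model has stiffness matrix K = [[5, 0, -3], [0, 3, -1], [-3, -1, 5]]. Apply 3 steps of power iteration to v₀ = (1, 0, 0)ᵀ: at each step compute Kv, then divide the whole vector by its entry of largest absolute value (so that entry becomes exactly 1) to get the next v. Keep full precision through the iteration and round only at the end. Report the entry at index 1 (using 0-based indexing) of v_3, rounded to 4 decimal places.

Kv0 = (5.00000, 0.00000, -3.00000); divide by 5.00000 → v1 = (1.00000, 0.00000, -0.60000)
Kv1 = (6.80000, 0.60000, -6.00000); divide by 6.80000 → v2 = (1.00000, 0.08824, -0.88235)
Kv2 = (7.64706, 1.14706, -7.50000); divide by 7.64706 → v3 = (1.00000, 0.15000, -0.98077)
Requested entry of v3: 39/260 = 0.1500

0.1500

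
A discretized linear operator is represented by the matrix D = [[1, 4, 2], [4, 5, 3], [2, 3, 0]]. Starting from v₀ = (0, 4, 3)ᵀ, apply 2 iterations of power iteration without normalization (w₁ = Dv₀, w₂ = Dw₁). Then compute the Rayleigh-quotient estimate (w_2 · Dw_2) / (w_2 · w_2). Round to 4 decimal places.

λ ≈ 8.9231

w1 = Dv₀ = (1·0 + 4·4 + 2·3; 4·0 + 5·4 + 3·3; 2·0 + 3·4 + 0·3) = (22, 29, 12)
w2 = Dw1 = (1·22 + 4·29 + 2·12; 4·22 + 5·29 + 3·12; 2·22 + 3·29 + 0·12) = (162, 269, 131)
Dw2 = (1500, 2386, 1131)
w2·Dw2 = 162·1500 + 269·2386 + 131·1131 = 1032995; w2·w2 = 162·162 + 269·269 + 131·131 = 115766
λ ≈ 1032995/115766 = 8.9231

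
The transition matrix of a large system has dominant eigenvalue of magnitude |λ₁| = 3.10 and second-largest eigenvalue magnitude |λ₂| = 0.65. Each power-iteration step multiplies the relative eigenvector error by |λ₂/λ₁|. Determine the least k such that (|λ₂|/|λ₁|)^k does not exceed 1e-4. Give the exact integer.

|λ₂/λ₁| = 0.65/3.10 = 0.20968
Need k ≥ ln(1e-4) / ln(0.20968) = -9.2103 / -1.5622 ≈ 5.896
Smallest integer k satisfying the bound: 6

6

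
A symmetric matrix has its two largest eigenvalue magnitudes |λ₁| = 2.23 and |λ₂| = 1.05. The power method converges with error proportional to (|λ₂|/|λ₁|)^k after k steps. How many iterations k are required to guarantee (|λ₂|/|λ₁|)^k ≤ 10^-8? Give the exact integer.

|λ₂/λ₁| = 1.05/2.23 = 0.47085
Need k ≥ ln(10^-8) / ln(0.47085) = -18.4207 / -0.7532 ≈ 24.456
Smallest integer k satisfying the bound: 25

25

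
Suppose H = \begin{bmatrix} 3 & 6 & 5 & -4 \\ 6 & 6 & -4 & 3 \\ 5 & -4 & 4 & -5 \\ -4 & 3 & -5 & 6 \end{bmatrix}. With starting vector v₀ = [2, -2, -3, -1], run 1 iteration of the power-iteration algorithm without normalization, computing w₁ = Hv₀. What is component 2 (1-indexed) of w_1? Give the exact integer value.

w1 = Hv₀ = (3·2 + 6·(-2) + 5·(-3) + (-4)·(-1); 6·2 + 6·(-2) + (-4)·(-3) + 3·(-1); 5·2 + (-4)·(-2) + 4·(-3) + (-5)·(-1); (-4)·2 + 3·(-2) + (-5)·(-3) + 6·(-1)) = (-17, 9, 11, -5)
The requested component of w1 is 9.

9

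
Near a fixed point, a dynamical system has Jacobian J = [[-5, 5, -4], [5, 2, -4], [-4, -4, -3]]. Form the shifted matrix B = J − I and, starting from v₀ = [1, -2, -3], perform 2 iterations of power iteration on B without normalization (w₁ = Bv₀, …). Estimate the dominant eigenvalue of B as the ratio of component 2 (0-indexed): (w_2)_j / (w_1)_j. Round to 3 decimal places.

μ ≈ -6.750

B = J − I has rows (-6, 5, -4); (5, 1, -4); (-4, -4, -4)
w1 = Bv₀ = ((-6)·1 + 5·(-2) + (-4)·(-3); 5·1 + 1·(-2) + (-4)·(-3); (-4)·1 + (-4)·(-2) + (-4)·(-3)) = (-4, 15, 16)
w2 = Bw1 = ((-6)·(-4) + 5·15 + (-4)·16; 5·(-4) + 1·15 + (-4)·16; (-4)·(-4) + (-4)·15 + (-4)·16) = (35, -69, -108)
Ratio: -108/16 = -6.750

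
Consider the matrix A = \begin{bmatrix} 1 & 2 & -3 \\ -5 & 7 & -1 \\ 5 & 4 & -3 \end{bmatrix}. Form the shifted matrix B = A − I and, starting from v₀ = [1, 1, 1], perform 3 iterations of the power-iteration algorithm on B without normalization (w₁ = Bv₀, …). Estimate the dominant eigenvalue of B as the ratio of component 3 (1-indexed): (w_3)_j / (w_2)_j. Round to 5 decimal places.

B = A − I has rows (0, 2, -3); (-5, 6, -1); (5, 4, -4)
w1 = Bv₀ = (0·1 + 2·1 + (-3)·1; (-5)·1 + 6·1 + (-1)·1; 5·1 + 4·1 + (-4)·1) = (-1, 0, 5)
w2 = Bw1 = (0·(-1) + 2·0 + (-3)·5; (-5)·(-1) + 6·0 + (-1)·5; 5·(-1) + 4·0 + (-4)·5) = (-15, 0, -25)
w3 = Bw2 = (75, 100, 25)
Ratio: 25/-25 = -1.00000

-1.00000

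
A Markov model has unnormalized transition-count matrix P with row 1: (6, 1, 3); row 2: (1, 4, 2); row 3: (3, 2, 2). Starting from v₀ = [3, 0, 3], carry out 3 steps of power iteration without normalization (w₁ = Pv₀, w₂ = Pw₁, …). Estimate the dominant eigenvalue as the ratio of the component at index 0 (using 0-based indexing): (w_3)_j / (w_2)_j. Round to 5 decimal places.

w1 = Pv₀ = (27, 9, 15)
w2 = Pw1 = (216, 93, 129)
w3 = Pw2 = (1776, 846, 1092)
Ratio at component: 1776 / 216 = 8.22222

8.22222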